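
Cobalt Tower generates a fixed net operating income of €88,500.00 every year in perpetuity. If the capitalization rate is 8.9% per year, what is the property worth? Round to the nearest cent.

Level perpetuity: PV = C / r = €88,500.00 / 0.089 = €994,382.02

€994382.02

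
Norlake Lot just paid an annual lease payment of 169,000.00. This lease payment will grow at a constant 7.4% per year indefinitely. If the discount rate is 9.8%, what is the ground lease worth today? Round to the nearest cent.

D₁ = D₀ × (1 + g) = 169,000.00 × 1.074 = 181,506.0000
Growing perpetuity: P = D₁ / (r − g) = 181,506.0000 / (0.098 − 0.074) = 7,562,750.00

7562750.00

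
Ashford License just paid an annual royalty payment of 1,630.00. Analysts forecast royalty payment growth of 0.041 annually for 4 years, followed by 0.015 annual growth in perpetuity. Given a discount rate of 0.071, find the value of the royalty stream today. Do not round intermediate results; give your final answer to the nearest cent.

32446.06

D_1 = 1696.83000
D_2 = 1766.40003
D_3 = 1838.82243
D_4 = 1914.21415
Terminal value at year 4: TV = D_4×(1+g_2)/(r−g_2) = 1942.92736/0.056 = 34695.13149
P_0 = D_1/(1+r)^1 + D_2/(1+r)^2 + D_3/(1+r)^3 + D_4/(1+r)^4 + TV/(1+r)^4
    = 1584.34174 + 1539.96242 + 1496.82621 + 1454.89831 + 26370.03185 = 32446.06053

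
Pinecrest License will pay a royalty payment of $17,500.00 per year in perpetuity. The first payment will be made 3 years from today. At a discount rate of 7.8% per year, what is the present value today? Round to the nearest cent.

Value at end of year 2: C / r = $17,500.00 / 0.078 = $224,358.9744
Discount to today: PV = $224,358.9744 / (1 + 0.078)^2 = $224,358.9744 / 1.162084 = $193,066.06

$193066.06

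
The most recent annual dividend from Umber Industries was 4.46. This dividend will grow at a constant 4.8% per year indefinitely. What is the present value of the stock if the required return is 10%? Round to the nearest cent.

D₁ = D₀ × (1 + g) = 4.46 × 1.048 = 4.6741
Growing perpetuity: P = D₁ / (r − g) = 4.6741 / (0.1 − 0.048) = 89.89

89.89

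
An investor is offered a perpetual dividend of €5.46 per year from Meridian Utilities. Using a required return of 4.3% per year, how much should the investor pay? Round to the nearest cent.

Level perpetuity: PV = C / r = €5.46 / 0.043 = €126.98

€126.98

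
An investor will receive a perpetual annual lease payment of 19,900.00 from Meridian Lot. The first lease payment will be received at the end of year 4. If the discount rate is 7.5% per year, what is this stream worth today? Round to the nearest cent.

213582.87

Value at end of year 3: C / r = 19,900.00 / 0.075 = 265,333.3333
Discount to today: PV = 265,333.3333 / (1 + 0.075)^3 = 265,333.3333 / 1.242297 = 213,582.87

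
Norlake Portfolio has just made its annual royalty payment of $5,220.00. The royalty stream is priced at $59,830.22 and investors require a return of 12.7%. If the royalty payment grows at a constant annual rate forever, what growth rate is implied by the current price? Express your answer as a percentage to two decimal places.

3.66%

P = D₀(1+g)/(r−g) ⇒ P(r−g) = D₀(1+g) ⇒ g(P+D₀) = P·r − D₀
g = (P·r − D₀)/(P + D₀) = ($59,830.22×0.127 − $5,220.00) / ($59,830.22 + $5,220.00) = 0.036563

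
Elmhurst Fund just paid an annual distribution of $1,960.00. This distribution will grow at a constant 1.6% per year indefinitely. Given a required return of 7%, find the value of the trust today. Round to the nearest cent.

$36877.04

D₁ = D₀ × (1 + g) = $1,960.00 × 1.016 = $1,991.3600
Growing perpetuity: P = D₁ / (r − g) = $1,991.3600 / (0.07 − 0.016) = $36,877.04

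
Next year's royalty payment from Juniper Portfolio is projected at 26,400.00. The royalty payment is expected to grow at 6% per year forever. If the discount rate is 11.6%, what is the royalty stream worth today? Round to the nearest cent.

Growing perpetuity: P = D₁ / (r − g) = 26,400.0000 / (0.116 − 0.06) = 471,428.57

471428.57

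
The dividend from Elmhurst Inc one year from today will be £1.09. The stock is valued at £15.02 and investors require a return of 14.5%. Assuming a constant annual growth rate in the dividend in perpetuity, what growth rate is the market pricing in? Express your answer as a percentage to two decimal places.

P = D₁/(r−g) ⇒ g = r − D₁/P = 0.145 − £1.09/£15.02 = 0.072430

7.24%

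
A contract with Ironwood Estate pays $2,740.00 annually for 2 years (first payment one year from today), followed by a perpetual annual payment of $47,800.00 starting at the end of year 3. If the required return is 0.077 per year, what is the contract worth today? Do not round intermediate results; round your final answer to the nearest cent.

$540093.58

PV of 2-year annuity: $2,740.00 × [1 − (1+0.077)^−2] / 0.077 = 4906.31754
Perpetuity value at year 2: $47,800.00 / 0.077 = 620779.22078
PV of perpetuity: 620779.22078 / (1+0.077)^2 = 535187.25782
Total PV = 4906.31754 + 535187.25782 = 540093.57536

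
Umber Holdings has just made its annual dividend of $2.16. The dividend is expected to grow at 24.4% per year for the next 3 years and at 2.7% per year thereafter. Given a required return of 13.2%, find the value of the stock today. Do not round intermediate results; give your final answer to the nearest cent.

$35.89

D_1 = 2.68704
D_2 = 3.34268
D_3 = 4.15829
Terminal value at year 3: TV = D_3×(1+g_2)/(r−g_2) = 4.27056/0.105 = 40.67205
P_0 = D_1/(1+r)^1 + D_2/(1+r)^2 + D_3/(1+r)^3 + TV/(1+r)^3
    = 2.37371 + 2.60856 + 2.86666 + 28.03863 = 35.88756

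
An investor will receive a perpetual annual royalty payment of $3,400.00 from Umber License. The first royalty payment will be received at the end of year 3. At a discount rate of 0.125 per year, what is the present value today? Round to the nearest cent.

$21491.36

Value at end of year 2: C / r = $3,400.00 / 0.125 = $27,200.0000
Discount to today: PV = $27,200.0000 / (1 + 0.125)^2 = $27,200.0000 / 1.265625 = $21,491.36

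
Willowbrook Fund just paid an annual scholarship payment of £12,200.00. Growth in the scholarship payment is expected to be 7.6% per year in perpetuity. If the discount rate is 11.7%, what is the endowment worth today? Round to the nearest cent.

D₁ = D₀ × (1 + g) = £12,200.00 × 1.076 = £13,127.2000
Growing perpetuity: P = D₁ / (r − g) = £13,127.2000 / (0.117 − 0.076) = £320,175.61

£320175.61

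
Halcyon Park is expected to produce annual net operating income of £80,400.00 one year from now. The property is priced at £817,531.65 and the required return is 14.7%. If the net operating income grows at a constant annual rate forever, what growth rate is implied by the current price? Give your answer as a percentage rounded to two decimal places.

4.87%

P = D₁/(r−g) ⇒ g = r − D₁/P = 0.147 − £80,400.00/£817,531.65 = 0.048655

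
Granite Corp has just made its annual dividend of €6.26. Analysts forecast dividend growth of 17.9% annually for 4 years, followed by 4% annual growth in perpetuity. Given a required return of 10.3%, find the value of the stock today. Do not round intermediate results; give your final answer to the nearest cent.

D_1 = 7.38054
D_2 = 8.70166
D_3 = 10.25925
D_4 = 12.09566
Terminal value at year 4: TV = D_4×(1+g_2)/(r−g_2) = 12.57949/0.063 = 199.67438
P_0 = D_1/(1+r)^1 + D_2/(1+r)^2 + D_3/(1+r)^3 + D_4/(1+r)^4 + TV/(1+r)^4
    = 6.69133 + 7.15239 + 7.64521 + 8.17198 + 134.90259 = 164.56350

€164.56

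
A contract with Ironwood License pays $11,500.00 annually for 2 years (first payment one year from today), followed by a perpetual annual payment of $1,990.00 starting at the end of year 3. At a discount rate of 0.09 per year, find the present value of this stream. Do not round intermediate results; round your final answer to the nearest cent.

$38840.26

PV of 2-year annuity: $11,500.00 × [1 − (1+0.09)^−2] / 0.09 = 20229.77864
Perpetuity value at year 2: $1,990.00 / 0.09 = 22111.11111
PV of perpetuity: 22111.11111 / (1+0.09)^2 = 18610.47985
Total PV = 20229.77864 + 18610.47985 = 38840.25849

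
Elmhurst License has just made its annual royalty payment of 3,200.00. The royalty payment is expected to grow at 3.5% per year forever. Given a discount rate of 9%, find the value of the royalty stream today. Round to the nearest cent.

D₁ = D₀ × (1 + g) = 3,200.00 × 1.035 = 3,312.0000
Growing perpetuity: P = D₁ / (r − g) = 3,312.0000 / (0.09 − 0.035) = 60,218.18

60218.18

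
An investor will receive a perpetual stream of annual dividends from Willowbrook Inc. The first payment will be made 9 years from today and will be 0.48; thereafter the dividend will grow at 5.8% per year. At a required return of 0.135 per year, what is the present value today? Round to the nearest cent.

2.26

Value at end of year 8: C₁ / (r − g) = 0.48 / (0.135 − 0.058) = 6.2338
Discount to today: PV = 6.2338 / (1 + 0.135)^8 = 6.2338 / 2.754019 = 2.26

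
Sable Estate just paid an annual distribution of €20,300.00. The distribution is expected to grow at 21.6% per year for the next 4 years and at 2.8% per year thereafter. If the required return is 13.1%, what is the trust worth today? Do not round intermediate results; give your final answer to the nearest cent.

D_1 = 24684.80000
D_2 = 30016.71680
D_3 = 36500.32763
D_4 = 44384.39840
Terminal value at year 4: TV = D_4×(1+g_2)/(r−g_2) = 45627.16155/0.103 = 442982.15099
P_0 = D_1/(1+r)^1 + D_2/(1+r)^2 + D_3/(1+r)^3 + D_4/(1+r)^4 + TV/(1+r)^4
    = 21825.64103 + 23465.94119 + 25229.51767 + 27125.63527 + 270729.64134 = 368376.37650

€368376.38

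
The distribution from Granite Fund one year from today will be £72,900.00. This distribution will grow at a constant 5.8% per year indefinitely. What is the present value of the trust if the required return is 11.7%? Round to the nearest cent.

£1235593.22

Growing perpetuity: P = D₁ / (r − g) = £72,900.0000 / (0.117 − 0.058) = £1,235,593.22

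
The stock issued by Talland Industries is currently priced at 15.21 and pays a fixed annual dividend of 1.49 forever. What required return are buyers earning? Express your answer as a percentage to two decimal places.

9.80%

P = C/r ⇒ r = C/P = 1.49/15.21 = 0.097962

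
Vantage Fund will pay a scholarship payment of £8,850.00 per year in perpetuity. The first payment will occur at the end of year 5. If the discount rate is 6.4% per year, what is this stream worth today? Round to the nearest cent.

Value at end of year 4: C / r = £8,850.00 / 0.064 = £138,281.2500
Discount to today: PV = £138,281.2500 / (1 + 0.064)^4 = £138,281.2500 / 1.281641 = £107,893.87

£107893.87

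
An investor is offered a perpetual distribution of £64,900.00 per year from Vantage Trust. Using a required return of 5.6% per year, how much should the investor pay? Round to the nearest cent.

£1158928.57

Level perpetuity: PV = C / r = £64,900.00 / 0.056 = £1,158,928.57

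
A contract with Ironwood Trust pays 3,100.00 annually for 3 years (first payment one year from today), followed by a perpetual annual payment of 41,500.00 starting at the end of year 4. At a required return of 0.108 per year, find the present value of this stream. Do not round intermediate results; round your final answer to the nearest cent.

290093.23

PV of 3-year annuity: 3,100.00 × [1 − (1+0.108)^−3] / 0.108 = 7601.94478
Perpetuity value at year 3: 41,500.00 / 0.108 = 384259.25926
PV of perpetuity: 384259.25926 / (1+0.108)^3 = 282491.28883
Total PV = 7601.94478 + 282491.28883 = 290093.23361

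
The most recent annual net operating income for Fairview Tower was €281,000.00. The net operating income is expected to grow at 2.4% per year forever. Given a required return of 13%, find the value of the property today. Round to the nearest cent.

€2714566.04

D₁ = D₀ × (1 + g) = €281,000.00 × 1.024 = €287,744.0000
Growing perpetuity: P = D₁ / (r − g) = €287,744.0000 / (0.13 − 0.024) = €2,714,566.04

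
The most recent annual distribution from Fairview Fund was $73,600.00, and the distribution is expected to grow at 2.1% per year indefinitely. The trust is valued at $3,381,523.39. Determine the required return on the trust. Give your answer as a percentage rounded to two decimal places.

D₁ = $73,600.00 × 1.021 = $75,145.6000
P = D₁/(r − g) ⇒ r = D₁/P + g = $75,145.6000/$3,381,523.39 + 0.021 = 0.022222 + 0.021 = 0.043222

4.32%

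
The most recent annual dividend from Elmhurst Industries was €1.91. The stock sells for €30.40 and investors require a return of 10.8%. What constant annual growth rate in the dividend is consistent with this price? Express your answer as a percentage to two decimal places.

P = D₀(1+g)/(r−g) ⇒ P(r−g) = D₀(1+g) ⇒ g(P+D₀) = P·r − D₀
g = (P·r − D₀)/(P + D₀) = (€30.40×0.108 − €1.91) / (€30.40 + €1.91) = 0.042501

4.25%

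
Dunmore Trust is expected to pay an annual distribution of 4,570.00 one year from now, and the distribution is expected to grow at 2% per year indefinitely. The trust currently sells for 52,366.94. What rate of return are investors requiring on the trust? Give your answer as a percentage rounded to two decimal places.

P = D₁/(r − g) ⇒ r = D₁/P + g = 4,570.0000/52,366.94 + 0.02 = 0.087269 + 0.02 = 0.107269

10.73%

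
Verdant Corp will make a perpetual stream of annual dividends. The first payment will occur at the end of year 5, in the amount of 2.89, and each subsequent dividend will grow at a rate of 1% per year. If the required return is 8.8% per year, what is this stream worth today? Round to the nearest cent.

Value at end of year 4: C₁ / (r − g) = 2.89 / (0.088 − 0.01) = 37.0513
Discount to today: PV = 37.0513 / (1 + 0.088)^4 = 37.0513 / 1.401250 = 26.44

26.44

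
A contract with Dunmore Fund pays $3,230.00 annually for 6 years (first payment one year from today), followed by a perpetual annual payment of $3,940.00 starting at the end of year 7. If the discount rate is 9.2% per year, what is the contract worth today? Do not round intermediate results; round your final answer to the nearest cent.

$39659.99

PV of 6-year annuity: $3,230.00 × [1 − (1+0.092)^−6] / 0.092 = 14403.52259
Perpetuity value at year 6: $3,940.00 / 0.092 = 42826.08696
PV of perpetuity: 42826.08696 / (1+0.092)^6 = 25256.46497
Total PV = 14403.52259 + 25256.46497 = 39659.98756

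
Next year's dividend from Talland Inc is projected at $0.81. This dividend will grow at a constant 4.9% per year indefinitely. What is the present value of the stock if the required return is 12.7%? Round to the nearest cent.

Growing perpetuity: P = D₁ / (r − g) = $0.8100 / (0.127 − 0.049) = $10.38

$10.38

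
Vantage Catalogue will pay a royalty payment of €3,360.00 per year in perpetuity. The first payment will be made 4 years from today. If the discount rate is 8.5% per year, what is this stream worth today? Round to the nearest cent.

€30947.90

Value at end of year 3: C / r = €3,360.00 / 0.085 = €39,529.4118
Discount to today: PV = €39,529.4118 / (1 + 0.085)^3 = €39,529.4118 / 1.277289 = €30,947.90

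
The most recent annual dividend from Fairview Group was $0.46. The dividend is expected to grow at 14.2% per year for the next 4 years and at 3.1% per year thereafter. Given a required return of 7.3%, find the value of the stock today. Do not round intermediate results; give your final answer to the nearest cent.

$16.64

D_1 = 0.52532
D_2 = 0.59992
D_3 = 0.68510
D_4 = 0.78239
Terminal value at year 4: TV = D_4×(1+g_2)/(r−g_2) = 0.80664/0.042 = 19.20577
P_0 = D_1/(1+r)^1 + D_2/(1+r)^2 + D_3/(1+r)^3 + D_4/(1+r)^4 + TV/(1+r)^4
    = 0.48958 + 0.52106 + 0.55457 + 0.59023 + 14.48881 = 16.64426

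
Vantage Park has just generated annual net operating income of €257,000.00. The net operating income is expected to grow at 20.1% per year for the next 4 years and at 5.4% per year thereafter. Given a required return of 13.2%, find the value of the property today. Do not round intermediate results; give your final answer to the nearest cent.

€5594624.53

D_1 = 308657.00000
D_2 = 370697.05700
D_3 = 445207.16546
D_4 = 534693.80571
Terminal value at year 4: TV = D_4×(1+g_2)/(r−g_2) = 563567.27122/0.078 = 7225221.42593
P_0 = D_1/(1+r)^1 + D_2/(1+r)^2 + D_3/(1+r)^3 + D_4/(1+r)^4 + TV/(1+r)^4
    = 272665.19435 + 289285.24595 + 306918.35723 + 325626.27829 + 4400129.45284 = 5594624.52866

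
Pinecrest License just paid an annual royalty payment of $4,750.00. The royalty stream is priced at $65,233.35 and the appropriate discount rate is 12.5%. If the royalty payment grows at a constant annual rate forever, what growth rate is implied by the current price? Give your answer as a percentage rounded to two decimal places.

4.86%

P = D₀(1+g)/(r−g) ⇒ P(r−g) = D₀(1+g) ⇒ g(P+D₀) = P·r − D₀
g = (P·r − D₀)/(P + D₀) = ($65,233.35×0.125 − $4,750.00) / ($65,233.35 + $4,750.00) = 0.048643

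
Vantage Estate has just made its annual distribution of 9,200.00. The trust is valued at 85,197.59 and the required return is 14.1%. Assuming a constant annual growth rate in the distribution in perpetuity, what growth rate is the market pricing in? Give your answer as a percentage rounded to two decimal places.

P = D₀(1+g)/(r−g) ⇒ P(r−g) = D₀(1+g) ⇒ g(P+D₀) = P·r − D₀
g = (P·r − D₀)/(P + D₀) = (85,197.59×0.141 − 9,200.00) / (85,197.59 + 9,200.00) = 0.029798

2.98%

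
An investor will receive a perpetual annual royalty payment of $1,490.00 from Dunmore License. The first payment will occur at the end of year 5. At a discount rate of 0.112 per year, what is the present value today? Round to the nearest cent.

$8700.60

Value at end of year 4: C / r = $1,490.00 / 0.112 = $13,303.5714
Discount to today: PV = $13,303.5714 / (1 + 0.112)^4 = $13,303.5714 / 1.529041 = $8,700.60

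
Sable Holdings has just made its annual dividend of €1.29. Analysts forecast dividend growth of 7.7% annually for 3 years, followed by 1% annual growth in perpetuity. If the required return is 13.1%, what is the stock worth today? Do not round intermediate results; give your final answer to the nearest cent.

D_1 = 1.38933
D_2 = 1.49631
D_3 = 1.61152
Terminal value at year 3: TV = D_3×(1+g_2)/(r−g_2) = 1.62764/0.121 = 13.45157
P_0 = D_1/(1+r)^1 + D_2/(1+r)^2 + D_3/(1+r)^3 + TV/(1+r)^3
    = 1.22841 + 1.16976 + 1.11391 + 9.29790 = 12.80998

€12.81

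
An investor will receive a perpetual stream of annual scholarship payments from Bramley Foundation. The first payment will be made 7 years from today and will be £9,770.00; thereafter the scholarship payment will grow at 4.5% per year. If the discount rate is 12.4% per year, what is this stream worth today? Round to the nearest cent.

£61329.53

Value at end of year 6: C₁ / (r − g) = £9,770.00 / (0.124 − 0.045) = £123,670.8861
Discount to today: PV = £123,670.8861 / (1 + 0.124)^6 = £123,670.8861 / 2.016498 = £61,329.53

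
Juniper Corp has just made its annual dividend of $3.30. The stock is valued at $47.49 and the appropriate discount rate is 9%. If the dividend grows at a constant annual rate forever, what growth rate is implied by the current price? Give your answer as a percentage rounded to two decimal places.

P = D₀(1+g)/(r−g) ⇒ P(r−g) = D₀(1+g) ⇒ g(P+D₀) = P·r − D₀
g = (P·r − D₀)/(P + D₀) = ($47.49×0.09 − $3.30) / ($47.49 + $3.30) = 0.019179

1.92%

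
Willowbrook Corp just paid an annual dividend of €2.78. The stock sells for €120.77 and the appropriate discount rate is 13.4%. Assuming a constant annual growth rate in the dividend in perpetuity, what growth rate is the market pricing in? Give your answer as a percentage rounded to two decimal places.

P = D₀(1+g)/(r−g) ⇒ P(r−g) = D₀(1+g) ⇒ g(P+D₀) = P·r − D₀
g = (P·r − D₀)/(P + D₀) = (€120.77×0.134 − €2.78) / (€120.77 + €2.78) = 0.108484

10.85%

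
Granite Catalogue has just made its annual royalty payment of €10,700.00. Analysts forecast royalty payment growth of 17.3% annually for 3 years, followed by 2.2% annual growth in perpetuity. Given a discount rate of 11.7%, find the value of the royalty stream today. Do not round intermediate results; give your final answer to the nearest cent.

€168732.28

D_1 = 12551.10000
D_2 = 14722.44030
D_3 = 17269.42247
Terminal value at year 3: TV = D_3×(1+g_2)/(r−g_2) = 17649.34977/0.095 = 185782.62912
P_0 = D_1/(1+r)^1 + D_2/(1+r)^2 + D_3/(1+r)^3 + TV/(1+r)^3
    = 11236.43688 + 11799.76765 + 12391.34060 + 133304.73786 = 168732.28300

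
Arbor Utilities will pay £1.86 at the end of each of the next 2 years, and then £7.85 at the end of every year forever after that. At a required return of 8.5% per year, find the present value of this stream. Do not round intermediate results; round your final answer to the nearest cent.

£81.74

PV of 2-year annuity: £1.86 × [1 − (1+0.085)^−2] / 0.085 = 3.29427
Perpetuity value at year 2: £7.85 / 0.085 = 92.35294
PV of perpetuity: 92.35294 / (1+0.085)^2 = 78.44969
Total PV = 3.29427 + 78.44969 = 81.74397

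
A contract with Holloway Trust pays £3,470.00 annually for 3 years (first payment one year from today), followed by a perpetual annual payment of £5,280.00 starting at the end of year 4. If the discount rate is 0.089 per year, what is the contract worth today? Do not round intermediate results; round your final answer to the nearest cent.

£54736.02

PV of 3-year annuity: £3,470.00 × [1 − (1+0.089)^−3] / 0.089 = 8799.27040
Perpetuity value at year 3: £5,280.00 / 0.089 = 59325.84270
PV of perpetuity: 59325.84270 / (1+0.089)^3 = 45936.75114
Total PV = 8799.27040 + 45936.75114 = 54736.02154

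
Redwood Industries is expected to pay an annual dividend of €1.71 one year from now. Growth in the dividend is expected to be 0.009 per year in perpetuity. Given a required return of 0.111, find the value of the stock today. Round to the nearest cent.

Growing perpetuity: P = D₁ / (r − g) = €1.7100 / (0.111 − 0.009) = €16.76

€16.76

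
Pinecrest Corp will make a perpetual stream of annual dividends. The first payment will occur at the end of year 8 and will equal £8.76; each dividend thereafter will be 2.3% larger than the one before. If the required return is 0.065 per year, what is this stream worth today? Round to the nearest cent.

£134.22

Value at end of year 7: C₁ / (r − g) = £8.76 / (0.065 − 0.023) = £208.5714
Discount to today: PV = £208.5714 / (1 + 0.065)^7 = £208.5714 / 1.553987 = £134.22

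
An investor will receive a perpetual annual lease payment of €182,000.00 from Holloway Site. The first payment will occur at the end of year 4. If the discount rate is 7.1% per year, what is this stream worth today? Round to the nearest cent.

Value at end of year 3: C / r = €182,000.00 / 0.071 = €2,563,380.2817
Discount to today: PV = €2,563,380.2817 / (1 + 0.071)^3 = €2,563,380.2817 / 1.228481 = €2,086,626.06

€2086626.06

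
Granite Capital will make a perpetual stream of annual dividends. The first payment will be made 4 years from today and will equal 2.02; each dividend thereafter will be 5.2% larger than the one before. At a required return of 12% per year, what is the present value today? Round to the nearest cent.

21.14

Value at end of year 3: C₁ / (r − g) = 2.02 / (0.12 − 0.052) = 29.7059
Discount to today: PV = 29.7059 / (1 + 0.12)^3 = 29.7059 / 1.404928 = 21.14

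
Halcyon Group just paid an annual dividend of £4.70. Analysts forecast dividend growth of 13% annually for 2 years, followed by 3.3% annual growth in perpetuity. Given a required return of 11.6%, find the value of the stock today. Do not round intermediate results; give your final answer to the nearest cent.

£69.55

D_1 = 5.31100
D_2 = 6.00143
Terminal value at year 2: TV = D_2×(1+g_2)/(r−g_2) = 6.19948/0.083 = 74.69250
P_0 = D_1/(1+r)^1 + D_2/(1+r)^2 + TV/(1+r)^2
    = 4.75896 + 4.81866 + 59.97201 = 69.54963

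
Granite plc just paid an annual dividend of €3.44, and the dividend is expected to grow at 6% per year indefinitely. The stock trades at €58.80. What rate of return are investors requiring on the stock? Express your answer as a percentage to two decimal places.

D₁ = €3.44 × 1.06 = €3.6464
P = D₁/(r − g) ⇒ r = D₁/P + g = €3.6464/€58.80 + 0.06 = 0.062014 + 0.06 = 0.122014

12.20%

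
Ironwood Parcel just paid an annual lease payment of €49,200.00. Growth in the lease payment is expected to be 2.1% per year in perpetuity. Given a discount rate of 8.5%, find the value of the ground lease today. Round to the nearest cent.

D₁ = D₀ × (1 + g) = €49,200.00 × 1.021 = €50,233.2000
Growing perpetuity: P = D₁ / (r − g) = €50,233.2000 / (0.085 − 0.021) = €784,893.75

€784893.75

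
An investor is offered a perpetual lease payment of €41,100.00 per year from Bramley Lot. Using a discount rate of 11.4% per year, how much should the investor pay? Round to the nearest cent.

Level perpetuity: PV = C / r = €41,100.00 / 0.114 = €360,526.32

€360526.32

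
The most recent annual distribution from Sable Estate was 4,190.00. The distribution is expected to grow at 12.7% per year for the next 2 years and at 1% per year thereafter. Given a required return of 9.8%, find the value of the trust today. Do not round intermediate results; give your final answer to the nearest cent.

59378.50

D_1 = 4722.13000
D_2 = 5321.84051
Terminal value at year 2: TV = D_2×(1+g_2)/(r−g_2) = 5375.05892/0.088 = 61080.21494
P_0 = D_1/(1+r)^1 + D_2/(1+r)^2 + TV/(1+r)^2
    = 4300.66485 + 4414.25253 + 50663.58020 = 59378.49758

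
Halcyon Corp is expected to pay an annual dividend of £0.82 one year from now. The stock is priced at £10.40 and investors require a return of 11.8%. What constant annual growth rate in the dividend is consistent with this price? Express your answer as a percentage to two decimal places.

P = D₁/(r−g) ⇒ g = r − D₁/P = 0.118 − £0.82/£10.40 = 0.039154

3.92%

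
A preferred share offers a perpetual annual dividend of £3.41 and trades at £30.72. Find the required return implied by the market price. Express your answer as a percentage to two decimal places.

11.10%

P = C/r ⇒ r = C/P = £3.41/£30.72 = 0.111003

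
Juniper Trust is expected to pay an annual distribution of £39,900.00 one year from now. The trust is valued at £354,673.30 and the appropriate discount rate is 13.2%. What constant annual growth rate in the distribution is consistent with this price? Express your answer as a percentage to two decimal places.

P = D₁/(r−g) ⇒ g = r − D₁/P = 0.132 − £39,900.00/£354,673.30 = 0.019502

1.95%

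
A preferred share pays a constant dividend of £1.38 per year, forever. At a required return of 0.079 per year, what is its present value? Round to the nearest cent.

£17.47

Level perpetuity: PV = C / r = £1.38 / 0.079 = £17.47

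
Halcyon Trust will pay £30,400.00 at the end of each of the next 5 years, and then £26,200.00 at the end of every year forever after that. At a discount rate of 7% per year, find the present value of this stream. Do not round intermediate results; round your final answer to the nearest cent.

PV of 5-year annuity: £30,400.00 × [1 − (1+0.07)^−5] / 0.07 = 124646.00205
Perpetuity value at year 5: £26,200.00 / 0.07 = 374285.71429
PV of perpetuity: 374285.71429 / (1+0.07)^5 = 266860.54146
Total PV = 124646.00205 + 266860.54146 = 391506.54352

£391506.54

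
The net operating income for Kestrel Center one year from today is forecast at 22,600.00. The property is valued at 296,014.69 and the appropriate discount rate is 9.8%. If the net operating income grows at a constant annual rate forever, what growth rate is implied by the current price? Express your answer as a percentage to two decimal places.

P = D₁/(r−g) ⇒ g = r − D₁/P = 0.098 − 22,600.00/296,014.69 = 0.021652

2.17%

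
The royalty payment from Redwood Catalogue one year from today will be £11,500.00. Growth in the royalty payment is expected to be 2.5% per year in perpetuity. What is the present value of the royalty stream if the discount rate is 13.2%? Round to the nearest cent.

Growing perpetuity: P = D₁ / (r − g) = £11,500.0000 / (0.132 − 0.025) = £107,476.64

£107476.64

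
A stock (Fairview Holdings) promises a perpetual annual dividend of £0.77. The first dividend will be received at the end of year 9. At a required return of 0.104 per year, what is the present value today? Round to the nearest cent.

Value at end of year 8: C / r = £0.77 / 0.104 = £7.4038
Discount to today: PV = £7.4038 / (1 + 0.104)^8 = £7.4038 / 2.206747 = £3.36

£3.36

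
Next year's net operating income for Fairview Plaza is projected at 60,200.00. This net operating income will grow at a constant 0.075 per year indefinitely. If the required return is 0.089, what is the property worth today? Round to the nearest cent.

Growing perpetuity: P = D₁ / (r − g) = 60,200.0000 / (0.089 − 0.075) = 4,300,000.00

4300000.00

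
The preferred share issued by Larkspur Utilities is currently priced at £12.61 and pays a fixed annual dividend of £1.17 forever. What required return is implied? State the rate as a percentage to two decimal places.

P = C/r ⇒ r = C/P = £1.17/£12.61 = 0.092784

9.28%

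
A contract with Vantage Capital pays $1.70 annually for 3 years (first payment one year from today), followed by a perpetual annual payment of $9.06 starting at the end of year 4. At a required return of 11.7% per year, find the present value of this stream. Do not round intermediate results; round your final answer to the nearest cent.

PV of 3-year annuity: $1.70 × [1 − (1+0.117)^−3] / 0.117 = 4.10425
Perpetuity value at year 3: $9.06 / 0.117 = 77.43590
PV of perpetuity: 77.43590 / (1+0.117)^3 = 55.56263
Total PV = 4.10425 + 55.56263 = 59.66689

$59.67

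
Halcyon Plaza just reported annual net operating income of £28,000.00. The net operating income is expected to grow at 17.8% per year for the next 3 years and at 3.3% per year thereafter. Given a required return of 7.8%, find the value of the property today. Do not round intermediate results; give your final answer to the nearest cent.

£939306.83

D_1 = 32984.00000
D_2 = 38855.15200
D_3 = 45771.36906
Terminal value at year 3: TV = D_3×(1+g_2)/(r−g_2) = 47281.82423/0.045 = 1050707.20522
P_0 = D_1/(1+r)^1 + D_2/(1+r)^2 + D_3/(1+r)^3 + TV/(1+r)^3
    = 30597.40260 + 33435.75163 + 36537.39835 + 838736.27771 = 939306.83030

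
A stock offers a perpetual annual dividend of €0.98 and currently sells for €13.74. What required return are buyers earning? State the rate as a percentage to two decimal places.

P = C/r ⇒ r = C/P = €0.98/€13.74 = 0.071325

7.13%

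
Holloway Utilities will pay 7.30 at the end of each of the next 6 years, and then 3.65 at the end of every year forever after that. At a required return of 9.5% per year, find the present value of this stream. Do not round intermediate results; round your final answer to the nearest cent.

PV of 6-year annuity: 7.30 × [1 − (1+0.095)^−6] / 0.095 = 32.26473
Perpetuity value at year 6: 3.65 / 0.095 = 38.42105
PV of perpetuity: 38.42105 / (1+0.095)^6 = 22.28869
Total PV = 32.26473 + 22.28869 = 54.55342

54.55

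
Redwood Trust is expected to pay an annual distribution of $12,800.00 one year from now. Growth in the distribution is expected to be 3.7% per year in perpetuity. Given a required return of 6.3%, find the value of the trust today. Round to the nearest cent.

Growing perpetuity: P = D₁ / (r − g) = $12,800.0000 / (0.063 − 0.037) = $492,307.69

$492307.69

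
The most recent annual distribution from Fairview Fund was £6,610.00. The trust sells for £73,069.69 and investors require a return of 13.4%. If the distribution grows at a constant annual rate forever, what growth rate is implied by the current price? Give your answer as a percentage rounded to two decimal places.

P = D₀(1+g)/(r−g) ⇒ P(r−g) = D₀(1+g) ⇒ g(P+D₀) = P·r − D₀
g = (P·r − D₀)/(P + D₀) = (£73,069.69×0.134 − £6,610.00) / (£73,069.69 + £6,610.00) = 0.039927

3.99%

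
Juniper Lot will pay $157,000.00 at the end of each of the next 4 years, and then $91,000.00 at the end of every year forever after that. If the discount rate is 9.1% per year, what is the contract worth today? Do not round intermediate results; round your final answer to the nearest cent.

$1213353.02

PV of 4-year annuity: $157,000.00 × [1 − (1+0.091)^−4] / 0.091 = 507521.58625
Perpetuity value at year 4: $91,000.00 / 0.091 = 1000000.00000
PV of perpetuity: 1000000.00000 / (1+0.091)^4 = 705831.43727
Total PV = 507521.58625 + 705831.43727 = 1213353.02352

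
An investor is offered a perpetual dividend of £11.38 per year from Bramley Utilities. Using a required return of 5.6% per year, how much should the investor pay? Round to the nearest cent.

£203.21

Level perpetuity: PV = C / r = £11.38 / 0.056 = £203.21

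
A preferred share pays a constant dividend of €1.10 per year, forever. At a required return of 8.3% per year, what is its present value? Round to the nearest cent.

€13.25

Level perpetuity: PV = C / r = €1.10 / 0.083 = €13.25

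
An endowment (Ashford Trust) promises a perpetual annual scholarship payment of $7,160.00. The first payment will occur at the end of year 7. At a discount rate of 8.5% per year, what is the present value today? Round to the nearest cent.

$51631.61

Value at end of year 6: C / r = $7,160.00 / 0.085 = $84,235.2941
Discount to today: PV = $84,235.2941 / (1 + 0.085)^6 = $84,235.2941 / 1.631468 = $51,631.61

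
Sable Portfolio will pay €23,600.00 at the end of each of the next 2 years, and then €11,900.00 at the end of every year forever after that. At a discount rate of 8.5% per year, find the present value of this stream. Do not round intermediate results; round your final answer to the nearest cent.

PV of 2-year annuity: €23,600.00 × [1 − (1+0.085)^−2] / 0.085 = 41798.29684
Perpetuity value at year 2: €11,900.00 / 0.085 = 140000.00000
PV of perpetuity: 140000.00000 / (1+0.085)^2 = 118923.74015
Total PV = 41798.29684 + 118923.74015 = 160722.03699

€160722.04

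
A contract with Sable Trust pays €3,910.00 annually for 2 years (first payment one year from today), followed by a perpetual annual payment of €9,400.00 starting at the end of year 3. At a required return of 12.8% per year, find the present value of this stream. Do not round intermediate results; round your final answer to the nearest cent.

€64255.74

PV of 2-year annuity: €3,910.00 × [1 − (1+0.128)^−2] / 0.128 = 6539.28374
Perpetuity value at year 2: €9,400.00 / 0.128 = 73437.50000
PV of perpetuity: 73437.50000 / (1+0.128)^2 = 57716.45981
Total PV = 6539.28374 + 57716.45981 = 64255.74355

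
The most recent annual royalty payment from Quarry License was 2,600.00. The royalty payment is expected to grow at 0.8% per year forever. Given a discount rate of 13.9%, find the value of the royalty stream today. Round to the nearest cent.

D₁ = D₀ × (1 + g) = 2,600.00 × 1.008 = 2,620.8000
Growing perpetuity: P = D₁ / (r − g) = 2,620.8000 / (0.139 − 0.008) = 20,006.11

20006.11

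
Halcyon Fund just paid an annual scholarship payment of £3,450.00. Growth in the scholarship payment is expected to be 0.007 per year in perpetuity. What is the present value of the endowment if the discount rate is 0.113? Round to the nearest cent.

D₁ = D₀ × (1 + g) = £3,450.00 × 1.007 = £3,474.1500
Growing perpetuity: P = D₁ / (r − g) = £3,474.1500 / (0.113 − 0.007) = £32,775.00

£32775.00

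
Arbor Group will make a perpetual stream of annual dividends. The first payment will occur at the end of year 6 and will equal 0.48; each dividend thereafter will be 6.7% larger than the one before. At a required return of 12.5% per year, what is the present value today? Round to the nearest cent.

4.59

Value at end of year 5: C₁ / (r − g) = 0.48 / (0.125 − 0.067) = 8.2759
Discount to today: PV = 8.2759 / (1 + 0.125)^5 = 8.2759 / 1.802032 = 4.59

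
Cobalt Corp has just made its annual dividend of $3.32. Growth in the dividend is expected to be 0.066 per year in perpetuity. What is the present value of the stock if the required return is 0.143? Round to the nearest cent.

$45.96

D₁ = D₀ × (1 + g) = $3.32 × 1.066 = $3.5391
Growing perpetuity: P = D₁ / (r − g) = $3.5391 / (0.143 − 0.066) = $45.96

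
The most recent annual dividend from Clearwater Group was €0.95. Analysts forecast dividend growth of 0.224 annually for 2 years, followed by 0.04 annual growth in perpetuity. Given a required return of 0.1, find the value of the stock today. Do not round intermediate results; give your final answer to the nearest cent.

D_1 = 1.16280
D_2 = 1.42327
Terminal value at year 2: TV = D_2×(1+g_2)/(r−g_2) = 1.48020/0.06 = 24.66996
P_0 = D_1/(1+r)^1 + D_2/(1+r)^2 + TV/(1+r)^2
    = 1.05709 + 1.17625 + 20.38840 = 22.62175

€22.62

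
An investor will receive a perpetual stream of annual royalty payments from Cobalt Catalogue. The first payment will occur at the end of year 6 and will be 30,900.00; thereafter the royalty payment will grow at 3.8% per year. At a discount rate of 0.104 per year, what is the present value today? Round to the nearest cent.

Value at end of year 5: C₁ / (r − g) = 30,900.00 / (0.104 − 0.038) = 468,181.8182
Discount to today: PV = 468,181.8182 / (1 + 0.104)^5 = 468,181.8182 / 1.640006 = 285,475.72

285475.72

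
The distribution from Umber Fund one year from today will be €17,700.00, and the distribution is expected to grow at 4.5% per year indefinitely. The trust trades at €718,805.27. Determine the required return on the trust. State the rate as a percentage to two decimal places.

6.96%

P = D₁/(r − g) ⇒ r = D₁/P + g = €17,700.0000/€718,805.27 + 0.045 = 0.024624 + 0.045 = 0.069624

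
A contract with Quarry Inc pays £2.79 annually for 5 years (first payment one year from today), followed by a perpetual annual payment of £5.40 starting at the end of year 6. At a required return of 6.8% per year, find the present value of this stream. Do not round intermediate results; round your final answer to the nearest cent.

PV of 5-year annuity: £2.79 × [1 − (1+0.068)^−5] / 0.068 = 11.50107
Perpetuity value at year 5: £5.40 / 0.068 = 79.41176
PV of perpetuity: 79.41176 / (1+0.068)^5 = 57.15163
Total PV = 11.50107 + 57.15163 = 68.65270

£68.65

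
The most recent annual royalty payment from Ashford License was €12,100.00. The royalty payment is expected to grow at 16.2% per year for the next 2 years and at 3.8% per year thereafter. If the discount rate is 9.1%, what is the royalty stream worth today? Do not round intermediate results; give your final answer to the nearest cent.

€295438.55

D_1 = 14060.20000
D_2 = 16337.95240
Terminal value at year 2: TV = D_2×(1+g_2)/(r−g_2) = 16958.79459/0.053 = 319977.25644
P_0 = D_1/(1+r)^1 + D_2/(1+r)^2 + TV/(1+r)^2
    = 12887.44271 + 13726.13055 + 268824.97195 = 295438.54522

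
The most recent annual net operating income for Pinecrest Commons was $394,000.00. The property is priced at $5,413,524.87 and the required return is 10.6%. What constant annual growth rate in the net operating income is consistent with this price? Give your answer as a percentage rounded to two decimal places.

3.10%

P = D₀(1+g)/(r−g) ⇒ P(r−g) = D₀(1+g) ⇒ g(P+D₀) = P·r − D₀
g = (P·r − D₀)/(P + D₀) = ($5,413,524.87×0.106 − $394,000.00) / ($5,413,524.87 + $394,000.00) = 0.030966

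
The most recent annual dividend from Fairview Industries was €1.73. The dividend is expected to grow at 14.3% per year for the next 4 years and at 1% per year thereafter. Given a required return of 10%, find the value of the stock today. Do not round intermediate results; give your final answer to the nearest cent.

D_1 = 1.97739
D_2 = 2.26016
D_3 = 2.58336
D_4 = 2.95278
Terminal value at year 4: TV = D_4×(1+g_2)/(r−g_2) = 2.98231/0.09 = 33.13675
P_0 = D_1/(1+r)^1 + D_2/(1+r)^2 + D_3/(1+r)^3 + D_4/(1+r)^4 + TV/(1+r)^4
    = 1.79763 + 1.86790 + 1.94092 + 2.01679 + 22.63284 = 30.25607

€30.26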